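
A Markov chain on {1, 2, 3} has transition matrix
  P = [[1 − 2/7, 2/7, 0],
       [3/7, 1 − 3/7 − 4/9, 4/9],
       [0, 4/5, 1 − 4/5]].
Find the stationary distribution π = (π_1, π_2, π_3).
π = (27/55, 18/55, 2/11)

This is a birth-death chain on three states, which satisfies detailed balance: π_1 · P_{12} = π_2 · P_{21} and π_2 · P_{23} = π_3 · P_{32}.
From π_1 · 2/7 = π_2 · 3/7: π_2/π_1 = (2/7)/(3/7) = 2/3.
From π_2 · 4/9 = π_3 · 4/5: π_3/π_2 = (4/9)/(4/5) = 5/9.
Take π_1 proportional to 1; then unnormalized π = (1, 2/3, 10/27). Normalize by dividing by the sum 55/27:
  π = (27/55, 18/55, 2/11).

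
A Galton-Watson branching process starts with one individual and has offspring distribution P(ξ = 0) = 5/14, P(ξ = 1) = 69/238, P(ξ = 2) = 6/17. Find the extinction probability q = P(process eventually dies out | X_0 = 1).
q = 1

Mean offspring μ = 0·5/14 + 1·69/238 + 2·6/17 = 237/238 ≤ 1. For μ ≤ 1 with offspring not concentrated at 1, the Galton-Watson process goes extinct almost surely, so q = 1.
(Algebraic check: The pgf is f(s) = 5/14 + 69/238·s + 6/17·s². The extinction probability q is the smallest fixed point of f in [0, 1]. Setting s = f(s):
  6/17·s² + (69/238 − 1)·s + 5/14 = 0
  6/17·s² − (5/14 + 6/17)·s + 5/14 = 0
which factors as (s − 1)·(6/17·s − 5/14) = 0, giving roots s = 1 and s = (5/14)/(6/17) = 85/84. Since 85/84 ≥ 1, the smallest root in [0, 1] is s = 1.)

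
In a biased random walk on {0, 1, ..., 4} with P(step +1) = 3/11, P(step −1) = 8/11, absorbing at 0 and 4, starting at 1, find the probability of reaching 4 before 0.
P(hit 4 before 0) = (1 − (8/3)^1) / (1 − (8/3)^4) = 27/803

Let u_k denote P(reach 4 before 0 | start at k). Boundary: u_0 = 0, u_4 = 1. Recurrence: u_k = 3/11·u_{k+1} + 8/11·u_{k-1} for 1 ≤ k ≤ 3. Try u_k = A + B·r^k with r = q/p = (8/11)/(3/11) = 8/3. Substitution satisfies the recurrence; boundary conditions give:
  u_k = (1 − r^k) / (1 − r^N) = (1 − (8/3)^1) / (1 − (8/3)^4) = 27/803.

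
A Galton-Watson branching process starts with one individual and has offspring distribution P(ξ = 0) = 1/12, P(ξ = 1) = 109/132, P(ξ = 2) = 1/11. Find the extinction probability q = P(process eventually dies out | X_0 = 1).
q = 11/12

The pgf is f(s) = 1/12 + 109/132·s + 1/11·s². The extinction probability q is the smallest fixed point of f in [0, 1]. Setting s = f(s):
  1/11·s² + (109/132 − 1)·s + 1/12 = 0
  1/11·s² − (1/12 + 1/11)·s + 1/12 = 0
which factors as (s − 1)·(1/11·s − 1/12) = 0, giving roots s = 1 and s = (1/12)/(1/11) = 11/12.
Mean offspring μ = 109/132 + 2·1/11 = 133/132 > 1 (supercritical), so q < 1. The extinction probability is the smaller root: q = (1/12)/(1/11) = 11/12.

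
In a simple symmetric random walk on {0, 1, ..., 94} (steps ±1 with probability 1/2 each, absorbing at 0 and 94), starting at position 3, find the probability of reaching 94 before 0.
P(hit 94 before 0) = 3/94

Let u_k = P(hit 94 before 0 | start at k). Then u_0 = 0, u_94 = 1, and u_k = u_{k-1}/2 + u_{k+1}/2 for 1 ≤ k ≤ 93. This harmonic recurrence is solved by u_k = k/94, giving u_3 = 3/94.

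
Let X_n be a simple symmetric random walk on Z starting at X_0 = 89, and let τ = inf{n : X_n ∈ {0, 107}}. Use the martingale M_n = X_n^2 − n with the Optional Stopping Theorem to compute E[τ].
E[τ] = 1602

M_n = X_n^2 − n is a martingale (since E[X_{n+1}^2 | F_n] = X_n^2 + 1). By OST (τ has finite mean in a bounded region), E[M_τ] = E[M_0] = X_0^2 − 0 = 89^2 = 7921. Also E[M_τ] = E[X_τ^2] − E[τ]. The walk exits at 0 or 107, with P(hit 107 first) = 89/107, so E[X_τ^2] = 107^2 · 89/107 + 0 = 9523. Thus E[τ] = E[X_τ^2] − E[M_τ] = 9523 − 7921 = 1602 = 89(107 − 89) = 1602.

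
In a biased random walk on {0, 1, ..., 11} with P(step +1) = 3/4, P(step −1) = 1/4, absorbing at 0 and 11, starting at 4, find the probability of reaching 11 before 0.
P(hit 11 before 0) = (1 − (1/3)^4) / (1 − (1/3)^11) = 87480/88573

Let u_k denote P(reach 11 before 0 | start at k). Boundary: u_0 = 0, u_11 = 1. Recurrence: u_k = 3/4·u_{k+1} + 1/4·u_{k-1} for 1 ≤ k ≤ 10. Try u_k = A + B·r^k with r = q/p = (1/4)/(3/4) = 1/3. Substitution satisfies the recurrence; boundary conditions give:
  u_k = (1 − r^k) / (1 − r^N) = (1 − (1/3)^4) / (1 − (1/3)^11) = 87480/88573.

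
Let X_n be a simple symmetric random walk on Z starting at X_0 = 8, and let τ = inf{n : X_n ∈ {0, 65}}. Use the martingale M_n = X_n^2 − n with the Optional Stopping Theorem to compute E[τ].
E[τ] = 456

M_n = X_n^2 − n is a martingale (since E[X_{n+1}^2 | F_n] = X_n^2 + 1). By OST (τ has finite mean in a bounded region), E[M_τ] = E[M_0] = X_0^2 − 0 = 8^2 = 64. Also E[M_τ] = E[X_τ^2] − E[τ]. The walk exits at 0 or 65, with P(hit 65 first) = 8/65, so E[X_τ^2] = 65^2 · 8/65 + 0 = 520. Thus E[τ] = E[X_τ^2] − E[M_τ] = 520 − 64 = 456 = 8(65 − 8) = 456.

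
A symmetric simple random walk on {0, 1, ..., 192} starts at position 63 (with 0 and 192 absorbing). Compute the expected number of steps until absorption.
E[τ | X_0 = 63] = 8127

Let v_k = E[τ | X_0 = k]. Boundary: v_0 = v_192 = 0. Recurrence: v_k = 1 + (v_{k-1} + v_{k+1})/2 for 1 ≤ k ≤ 191. The particular solution to v_k − (v_{k-1} + v_{k+1})/2 = 1 is v_k = −k^2. Adding homogeneous solution A + B k and matching boundaries gives v_k = k (192 − k). Substituting k = 63: v_63 = 63 · 129 = 8127.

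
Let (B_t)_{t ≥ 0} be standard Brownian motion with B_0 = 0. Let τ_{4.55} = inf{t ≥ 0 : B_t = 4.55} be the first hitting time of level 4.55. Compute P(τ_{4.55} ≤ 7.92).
P(τ_{4.55} ≤ 7.92) = 2(1 − Φ(4.55/√7.92)) = 2(1 − Φ(1.6168)) ≈ 0.1059

By the reflection principle for standard BM, P(τ_b ≤ t) = 2 · P(B_t ≥ b). Since B_t ~ N(0, t), P(B_t ≥ 4.55) = 1 − Φ(4.55/√t) = 1 − Φ(4.55/√7.92) = 1 − Φ(1.6168) ≈ 0.05296. Doubling: P(τ_{4.55} ≤ 7.92) ≈ 2 · 0.05296 = 0.10592 ≈ 0.1059.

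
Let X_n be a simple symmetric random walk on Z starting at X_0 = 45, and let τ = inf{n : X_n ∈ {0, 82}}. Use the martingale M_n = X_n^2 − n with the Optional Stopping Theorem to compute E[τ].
E[τ] = 1665

M_n = X_n^2 − n is a martingale (since E[X_{n+1}^2 | F_n] = X_n^2 + 1). By OST (τ has finite mean in a bounded region), E[M_τ] = E[M_0] = X_0^2 − 0 = 45^2 = 2025. Also E[M_τ] = E[X_τ^2] − E[τ]. The walk exits at 0 or 82, with P(hit 82 first) = 45/82, so E[X_τ^2] = 82^2 · 45/82 + 0 = 3690. Thus E[τ] = E[X_τ^2] − E[M_τ] = 3690 − 2025 = 1665 = 45(82 − 45) = 1665.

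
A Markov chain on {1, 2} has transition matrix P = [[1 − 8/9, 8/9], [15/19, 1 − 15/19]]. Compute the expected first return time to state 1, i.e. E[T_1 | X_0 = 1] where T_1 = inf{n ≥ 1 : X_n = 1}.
E[T_1 | X_0 = 1] = 1/π_1 = 287/135

For an irreducible recurrent Markov chain with stationary distribution π, E[T_i | X_0 = i] = 1/π_i (Kac's formula). Here π_1 = (15/19)/(8/9 + 15/19) = (15/19)/(287/171) = 135/287, so E[T_1 | X_0 = 1] = 1/π_1 = (8/9 + 15/19)/(15/19) = (287/171)/(15/19) = 287/135.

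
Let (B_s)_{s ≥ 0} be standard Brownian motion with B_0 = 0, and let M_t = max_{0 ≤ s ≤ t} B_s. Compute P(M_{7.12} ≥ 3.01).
P(M_{7.12} ≥ 3.01) = 2·P(B_{7.12} ≥ 3.01) = 2(1 − Φ(3.01/√7.12)) ≈ 0.2593

By the reflection principle for Brownian motion, P(M_t ≥ a) = 2 · P(B_t ≥ a) for a ≥ 0. Since B_t ~ N(0, t), P(B_t ≥ 3.01) = 1 − Φ(3.01/√t) = 1 − Φ(3.01/√7.12) = 1 − Φ(1.1280). So
  P(M_{7.12} ≥ 3.01) = 2(1 − Φ(1.1280)) ≈ 0.2593.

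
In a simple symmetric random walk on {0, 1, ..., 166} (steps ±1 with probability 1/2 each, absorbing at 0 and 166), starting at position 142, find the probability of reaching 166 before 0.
P(hit 166 before 0) = 142/166 = 71/83

Let u_k = P(hit 166 before 0 | start at k). Then u_0 = 0, u_166 = 1, and u_k = u_{k-1}/2 + u_{k+1}/2 for 1 ≤ k ≤ 165. This harmonic recurrence is solved by u_k = k/166, giving u_142 = 142/166 = 71/83.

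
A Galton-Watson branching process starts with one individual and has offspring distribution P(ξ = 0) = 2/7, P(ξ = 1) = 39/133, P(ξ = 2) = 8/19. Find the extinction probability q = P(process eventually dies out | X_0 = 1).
q = 19/28

The pgf is f(s) = 2/7 + 39/133·s + 8/19·s². The extinction probability q is the smallest fixed point of f in [0, 1]. Setting s = f(s):
  8/19·s² + (39/133 − 1)·s + 2/7 = 0
  8/19·s² − (2/7 + 8/19)·s + 2/7 = 0
which factors as (s − 1)·(8/19·s − 2/7) = 0, giving roots s = 1 and s = (2/7)/(8/19) = 19/28.
Mean offspring μ = 39/133 + 2·8/19 = 151/133 > 1 (supercritical), so q < 1. The extinction probability is the smaller root: q = (2/7)/(8/19) = 19/28.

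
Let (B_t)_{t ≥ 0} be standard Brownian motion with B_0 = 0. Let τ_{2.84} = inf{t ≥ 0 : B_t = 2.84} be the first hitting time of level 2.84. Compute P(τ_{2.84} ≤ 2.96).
P(τ_{2.84} ≤ 2.96) = 2(1 − Φ(2.84/√2.96)) = 2(1 − Φ(1.6507)) ≈ 0.0988

By the reflection principle for standard BM, P(τ_b ≤ t) = 2 · P(B_t ≥ b). Since B_t ~ N(0, t), P(B_t ≥ 2.84) = 1 − Φ(2.84/√t) = 1 − Φ(2.84/√2.96) = 1 − Φ(1.6507) ≈ 0.04940. Doubling: P(τ_{2.84} ≤ 2.96) ≈ 2 · 0.04940 = 0.09880 ≈ 0.0988.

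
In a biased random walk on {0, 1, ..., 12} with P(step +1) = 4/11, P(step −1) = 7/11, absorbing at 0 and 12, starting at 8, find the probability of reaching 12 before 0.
P(hit 12 before 0) = (1 − (7/4)^8) / (1 − (7/4)^12) = 680192/6444993

Let u_k denote P(reach 12 before 0 | start at k). Boundary: u_0 = 0, u_12 = 1. Recurrence: u_k = 4/11·u_{k+1} + 7/11·u_{k-1} for 1 ≤ k ≤ 11. Try u_k = A + B·r^k with r = q/p = (7/11)/(4/11) = 7/4. Substitution satisfies the recurrence; boundary conditions give:
  u_k = (1 − r^k) / (1 − r^N) = (1 − (7/4)^8) / (1 − (7/4)^12) = 680192/6444993.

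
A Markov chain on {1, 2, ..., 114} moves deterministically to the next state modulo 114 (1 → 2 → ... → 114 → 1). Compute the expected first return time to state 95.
E[T_95 | X_0 = 95] = 114

The chain cycles deterministically, so starting at state 95 it returns in exactly 114 steps. Equivalently, the stationary distribution is uniform π_j = 1/114 for every state j, so by Kac's formula E[T_95] = 1/π_95 = 114.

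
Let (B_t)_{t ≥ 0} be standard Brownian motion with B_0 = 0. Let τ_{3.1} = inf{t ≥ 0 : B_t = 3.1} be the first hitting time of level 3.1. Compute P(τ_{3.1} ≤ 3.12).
P(τ_{3.1} ≤ 3.12) = 2(1 − Φ(3.1/√3.12)) = 2(1 − Φ(1.7550)) ≈ 0.0793

By the reflection principle for standard BM, P(τ_b ≤ t) = 2 · P(B_t ≥ b). Since B_t ~ N(0, t), P(B_t ≥ 3.1) = 1 − Φ(3.1/√t) = 1 − Φ(3.1/√3.12) = 1 − Φ(1.7550) ≈ 0.03963. Doubling: P(τ_{3.1} ≤ 3.12) ≈ 2 · 0.03963 = 0.07926 ≈ 0.0793.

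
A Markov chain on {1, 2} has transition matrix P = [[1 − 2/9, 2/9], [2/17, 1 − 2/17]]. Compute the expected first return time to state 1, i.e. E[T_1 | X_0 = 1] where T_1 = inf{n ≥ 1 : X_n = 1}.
E[T_1 | X_0 = 1] = 1/π_1 = 26/9

For an irreducible recurrent Markov chain with stationary distribution π, E[T_i | X_0 = i] = 1/π_i (Kac's formula). Here π_1 = (2/17)/(2/9 + 2/17) = (2/17)/(52/153) = 9/26, so E[T_1 | X_0 = 1] = 1/π_1 = (2/9 + 2/17)/(2/17) = (52/153)/(2/17) = 26/9.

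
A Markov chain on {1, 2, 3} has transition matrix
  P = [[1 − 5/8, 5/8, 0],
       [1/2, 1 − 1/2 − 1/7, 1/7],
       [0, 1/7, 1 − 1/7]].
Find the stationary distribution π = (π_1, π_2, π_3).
π = (2/7, 5/14, 5/14)

This is a birth-death chain on three states, which satisfies detailed balance: π_1 · P_{12} = π_2 · P_{21} and π_2 · P_{23} = π_3 · P_{32}.
From π_1 · 5/8 = π_2 · 1/2: π_2/π_1 = (5/8)/(1/2) = 5/4.
From π_2 · 1/7 = π_3 · 1/7: π_3/π_2 = (1/7)/(1/7) = 1.
Take π_1 proportional to 1; then unnormalized π = (1, 5/4, 5/4). Normalize by dividing by the sum 7/2:
  π = (2/7, 5/14, 5/14).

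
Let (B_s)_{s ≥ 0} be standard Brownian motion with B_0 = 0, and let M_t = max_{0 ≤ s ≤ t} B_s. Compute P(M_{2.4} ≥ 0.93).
P(M_{2.4} ≥ 0.93) = 2·P(B_{2.4} ≥ 0.93) = 2(1 − Φ(0.93/√2.4)) ≈ 0.5483

By the reflection principle for Brownian motion, P(M_t ≥ a) = 2 · P(B_t ≥ a) for a ≥ 0. Since B_t ~ N(0, t), P(B_t ≥ 0.93) = 1 − Φ(0.93/√t) = 1 − Φ(0.93/√2.4) = 1 − Φ(0.6003). So
  P(M_{2.4} ≥ 0.93) = 2(1 − Φ(0.6003)) ≈ 0.5483.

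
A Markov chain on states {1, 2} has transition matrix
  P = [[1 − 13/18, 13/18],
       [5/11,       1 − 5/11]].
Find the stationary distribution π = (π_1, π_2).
π_1 = 90/233, π_2 = 143/233

Solve πP = π with π_1 + π_2 = 1. From πP = π: π_1 · (1 − 13/18) + π_2 · 5/11 = π_1 ⇒ π_2 · 5/11 = π_1 · 13/18 ⇒ π_2/π_1 = (13/18)/(5/11) = 143/90. Together with π_1 + π_2 = 1:
  π_1 = (5/11)/(13/18 + 5/11) = (5/11)/(233/198) = 90/233,
  π_2 = (13/18)/(13/18 + 5/11) = (13/18)/(233/198) = 143/233.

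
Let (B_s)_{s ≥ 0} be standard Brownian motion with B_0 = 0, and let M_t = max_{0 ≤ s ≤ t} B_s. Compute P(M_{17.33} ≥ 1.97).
P(M_{17.33} ≥ 1.97) = 2·P(B_{17.33} ≥ 1.97) = 2(1 − Φ(1.97/√17.33)) ≈ 0.6361

By the reflection principle for Brownian motion, P(M_t ≥ a) = 2 · P(B_t ≥ a) for a ≥ 0. Since B_t ~ N(0, t), P(B_t ≥ 1.97) = 1 − Φ(1.97/√t) = 1 − Φ(1.97/√17.33) = 1 − Φ(0.4732). So
  P(M_{17.33} ≥ 1.97) = 2(1 − Φ(0.4732)) ≈ 0.6361.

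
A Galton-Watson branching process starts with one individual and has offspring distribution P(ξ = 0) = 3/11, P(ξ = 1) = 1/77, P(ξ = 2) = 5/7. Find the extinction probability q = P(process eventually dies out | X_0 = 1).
q = 21/55

The pgf is f(s) = 3/11 + 1/77·s + 5/7·s². The extinction probability q is the smallest fixed point of f in [0, 1]. Setting s = f(s):
  5/7·s² + (1/77 − 1)·s + 3/11 = 0
  5/7·s² − (3/11 + 5/7)·s + 3/11 = 0
which factors as (s − 1)·(5/7·s − 3/11) = 0, giving roots s = 1 and s = (3/11)/(5/7) = 21/55.
Mean offspring μ = 1/77 + 2·5/7 = 111/77 > 1 (supercritical), so q < 1. The extinction probability is the smaller root: q = (3/11)/(5/7) = 21/55.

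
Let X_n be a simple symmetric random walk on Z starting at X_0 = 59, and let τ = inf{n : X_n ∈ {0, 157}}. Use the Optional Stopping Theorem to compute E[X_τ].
E[X_τ] = 59

X_n is a martingale and τ is a bounded-mean stopping time (indeed τ is finite a.s. with bounded expectation since the walk is in a bounded region). By the OST, E[X_τ] = E[X_0] = 59. Equivalently: E[X_τ] = 157 · P(hit 157 first) + 0 · P(hit 0 first) = 157 · (59/157) = 59.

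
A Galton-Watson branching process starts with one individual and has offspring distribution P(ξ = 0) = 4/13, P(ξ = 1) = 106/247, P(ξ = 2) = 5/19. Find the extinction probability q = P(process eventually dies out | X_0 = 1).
q = 1

Mean offspring μ = 0·4/13 + 1·106/247 + 2·5/19 = 236/247 ≤ 1. For μ ≤ 1 with offspring not concentrated at 1, the Galton-Watson process goes extinct almost surely, so q = 1.
(Algebraic check: The pgf is f(s) = 4/13 + 106/247·s + 5/19·s². The extinction probability q is the smallest fixed point of f in [0, 1]. Setting s = f(s):
  5/19·s² + (106/247 − 1)·s + 4/13 = 0
  5/19·s² − (4/13 + 5/19)·s + 4/13 = 0
which factors as (s − 1)·(5/19·s − 4/13) = 0, giving roots s = 1 and s = (4/13)/(5/19) = 76/65. Since 76/65 ≥ 1, the smallest root in [0, 1] is s = 1.)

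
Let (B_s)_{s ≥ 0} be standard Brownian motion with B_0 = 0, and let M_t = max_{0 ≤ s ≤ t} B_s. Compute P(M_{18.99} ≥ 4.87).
P(M_{18.99} ≥ 4.87) = 2·P(B_{18.99} ≥ 4.87) = 2(1 − Φ(4.87/√18.99)) ≈ 0.2638

By the reflection principle for Brownian motion, P(M_t ≥ a) = 2 · P(B_t ≥ a) for a ≥ 0. Since B_t ~ N(0, t), P(B_t ≥ 4.87) = 1 − Φ(4.87/√t) = 1 − Φ(4.87/√18.99) = 1 − Φ(1.1175). So
  P(M_{18.99} ≥ 4.87) = 2(1 − Φ(1.1175)) ≈ 0.2638.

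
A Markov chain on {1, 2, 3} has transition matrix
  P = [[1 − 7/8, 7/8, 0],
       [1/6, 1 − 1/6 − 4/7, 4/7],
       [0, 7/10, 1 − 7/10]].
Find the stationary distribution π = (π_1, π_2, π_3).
π = (28/295, 147/295, 24/59)

This is a birth-death chain on three states, which satisfies detailed balance: π_1 · P_{12} = π_2 · P_{21} and π_2 · P_{23} = π_3 · P_{32}.
From π_1 · 7/8 = π_2 · 1/6: π_2/π_1 = (7/8)/(1/6) = 21/4.
From π_2 · 4/7 = π_3 · 7/10: π_3/π_2 = (4/7)/(7/10) = 40/49.
Take π_1 proportional to 1; then unnormalized π = (1, 21/4, 30/7). Normalize by dividing by the sum 295/28:
  π = (28/295, 147/295, 24/59).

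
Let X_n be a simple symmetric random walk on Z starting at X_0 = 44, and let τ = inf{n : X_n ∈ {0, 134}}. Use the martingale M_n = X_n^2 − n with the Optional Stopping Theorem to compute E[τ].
E[τ] = 3960

M_n = X_n^2 − n is a martingale (since E[X_{n+1}^2 | F_n] = X_n^2 + 1). By OST (τ has finite mean in a bounded region), E[M_τ] = E[M_0] = X_0^2 − 0 = 44^2 = 1936. Also E[M_τ] = E[X_τ^2] − E[τ]. The walk exits at 0 or 134, with P(hit 134 first) = 44/134, so E[X_τ^2] = 134^2 · 44/134 + 0 = 5896. Thus E[τ] = E[X_τ^2] − E[M_τ] = 5896 − 1936 = 3960 = 44(134 − 44) = 3960.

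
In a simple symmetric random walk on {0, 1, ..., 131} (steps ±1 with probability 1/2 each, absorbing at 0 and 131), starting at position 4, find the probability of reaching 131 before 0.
P(hit 131 before 0) = 4/131

Let u_k = P(hit 131 before 0 | start at k). Then u_0 = 0, u_131 = 1, and u_k = u_{k-1}/2 + u_{k+1}/2 for 1 ≤ k ≤ 130. This harmonic recurrence is solved by u_k = k/131, giving u_4 = 4/131.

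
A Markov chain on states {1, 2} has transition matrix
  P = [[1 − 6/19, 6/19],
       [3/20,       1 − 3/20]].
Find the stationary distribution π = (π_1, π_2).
π_1 = 19/59, π_2 = 40/59

Solve πP = π with π_1 + π_2 = 1. From πP = π: π_1 · (1 − 6/19) + π_2 · 3/20 = π_1 ⇒ π_2 · 3/20 = π_1 · 6/19 ⇒ π_2/π_1 = (6/19)/(3/20) = 40/19. Together with π_1 + π_2 = 1:
  π_1 = (3/20)/(6/19 + 3/20) = (3/20)/(177/380) = 19/59,
  π_2 = (6/19)/(6/19 + 3/20) = (6/19)/(177/380) = 40/59.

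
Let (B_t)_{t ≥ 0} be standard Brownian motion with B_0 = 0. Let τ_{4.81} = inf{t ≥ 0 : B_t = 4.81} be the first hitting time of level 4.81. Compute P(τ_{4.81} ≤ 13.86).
P(τ_{4.81} ≤ 13.86) = 2(1 − Φ(4.81/√13.86)) = 2(1 − Φ(1.2920)) ≈ 0.1964

By the reflection principle for standard BM, P(τ_b ≤ t) = 2 · P(B_t ≥ b). Since B_t ~ N(0, t), P(B_t ≥ 4.81) = 1 − Φ(4.81/√t) = 1 − Φ(4.81/√13.86) = 1 − Φ(1.2920) ≈ 0.09818. Doubling: P(τ_{4.81} ≤ 13.86) ≈ 2 · 0.09818 = 0.19636 ≈ 0.1964.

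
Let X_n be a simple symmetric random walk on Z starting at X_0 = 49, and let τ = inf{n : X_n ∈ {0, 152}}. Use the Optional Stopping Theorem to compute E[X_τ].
E[X_τ] = 49

X_n is a martingale and τ is a bounded-mean stopping time (indeed τ is finite a.s. with bounded expectation since the walk is in a bounded region). By the OST, E[X_τ] = E[X_0] = 49. Equivalently: E[X_τ] = 152 · P(hit 152 first) + 0 · P(hit 0 first) = 152 · (49/152) = 49.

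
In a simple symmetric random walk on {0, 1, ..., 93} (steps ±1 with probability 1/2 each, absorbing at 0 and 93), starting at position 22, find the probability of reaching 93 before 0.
P(hit 93 before 0) = 22/93

Let u_k = P(hit 93 before 0 | start at k). Then u_0 = 0, u_93 = 1, and u_k = u_{k-1}/2 + u_{k+1}/2 for 1 ≤ k ≤ 92. This harmonic recurrence is solved by u_k = k/93, giving u_22 = 22/93.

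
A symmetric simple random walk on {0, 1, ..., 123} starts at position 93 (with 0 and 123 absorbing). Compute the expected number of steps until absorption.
E[τ | X_0 = 93] = 2790

Let v_k = E[τ | X_0 = k]. Boundary: v_0 = v_123 = 0. Recurrence: v_k = 1 + (v_{k-1} + v_{k+1})/2 for 1 ≤ k ≤ 122. The particular solution to v_k − (v_{k-1} + v_{k+1})/2 = 1 is v_k = −k^2. Adding homogeneous solution A + B k and matching boundaries gives v_k = k (123 − k). Substituting k = 93: v_93 = 93 · 30 = 2790.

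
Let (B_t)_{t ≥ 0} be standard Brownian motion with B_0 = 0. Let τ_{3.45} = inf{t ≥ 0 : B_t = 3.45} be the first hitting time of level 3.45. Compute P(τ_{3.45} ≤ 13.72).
P(τ_{3.45} ≤ 13.72) = 2(1 − Φ(3.45/√13.72)) = 2(1 − Φ(0.9314)) ≈ 0.3516

By the reflection principle for standard BM, P(τ_b ≤ t) = 2 · P(B_t ≥ b). Since B_t ~ N(0, t), P(B_t ≥ 3.45) = 1 − Φ(3.45/√t) = 1 − Φ(3.45/√13.72) = 1 − Φ(0.9314) ≈ 0.17582. Doubling: P(τ_{3.45} ≤ 13.72) ≈ 2 · 0.17582 = 0.35164 ≈ 0.3516.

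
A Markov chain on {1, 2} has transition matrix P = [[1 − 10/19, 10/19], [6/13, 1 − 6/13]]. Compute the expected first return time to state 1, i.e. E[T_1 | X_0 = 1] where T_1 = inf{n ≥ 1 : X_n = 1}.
E[T_1 | X_0 = 1] = 1/π_1 = 122/57

For an irreducible recurrent Markov chain with stationary distribution π, E[T_i | X_0 = i] = 1/π_i (Kac's formula). Here π_1 = (6/13)/(10/19 + 6/13) = (6/13)/(244/247) = 57/122, so E[T_1 | X_0 = 1] = 1/π_1 = (10/19 + 6/13)/(6/13) = (244/247)/(6/13) = 122/57.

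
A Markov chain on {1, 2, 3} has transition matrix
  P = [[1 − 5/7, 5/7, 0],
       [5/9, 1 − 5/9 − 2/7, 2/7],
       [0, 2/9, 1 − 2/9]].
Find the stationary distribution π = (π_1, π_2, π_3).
π = (49/193, 63/193, 81/193)

This is a birth-death chain on three states, which satisfies detailed balance: π_1 · P_{12} = π_2 · P_{21} and π_2 · P_{23} = π_3 · P_{32}.
From π_1 · 5/7 = π_2 · 5/9: π_2/π_1 = (5/7)/(5/9) = 9/7.
From π_2 · 2/7 = π_3 · 2/9: π_3/π_2 = (2/7)/(2/9) = 9/7.
Take π_1 proportional to 1; then unnormalized π = (1, 9/7, 81/49). Normalize by dividing by the sum 193/49:
  π = (49/193, 63/193, 81/193).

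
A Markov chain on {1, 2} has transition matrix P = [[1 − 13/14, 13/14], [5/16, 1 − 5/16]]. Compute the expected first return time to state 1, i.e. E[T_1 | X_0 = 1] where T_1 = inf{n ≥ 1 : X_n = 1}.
E[T_1 | X_0 = 1] = 1/π_1 = 139/35

For an irreducible recurrent Markov chain with stationary distribution π, E[T_i | X_0 = i] = 1/π_i (Kac's formula). Here π_1 = (5/16)/(13/14 + 5/16) = (5/16)/(139/112) = 35/139, so E[T_1 | X_0 = 1] = 1/π_1 = (13/14 + 5/16)/(5/16) = (139/112)/(5/16) = 139/35.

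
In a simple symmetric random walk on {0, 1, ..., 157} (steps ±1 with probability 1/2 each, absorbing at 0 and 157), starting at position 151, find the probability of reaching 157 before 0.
P(hit 157 before 0) = 151/157

Let u_k = P(hit 157 before 0 | start at k). Then u_0 = 0, u_157 = 1, and u_k = u_{k-1}/2 + u_{k+1}/2 for 1 ≤ k ≤ 156. This harmonic recurrence is solved by u_k = k/157, giving u_151 = 151/157.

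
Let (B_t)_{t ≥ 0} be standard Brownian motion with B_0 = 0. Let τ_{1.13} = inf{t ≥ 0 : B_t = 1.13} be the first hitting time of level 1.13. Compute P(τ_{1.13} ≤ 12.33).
P(τ_{1.13} ≤ 12.33) = 2(1 − Φ(1.13/√12.33)) = 2(1 − Φ(0.3218)) ≈ 0.7476

By the reflection principle for standard BM, P(τ_b ≤ t) = 2 · P(B_t ≥ b). Since B_t ~ N(0, t), P(B_t ≥ 1.13) = 1 − Φ(1.13/√t) = 1 − Φ(1.13/√12.33) = 1 − Φ(0.3218) ≈ 0.37380. Doubling: P(τ_{1.13} ≤ 12.33) ≈ 2 · 0.37380 = 0.74760 ≈ 0.7476.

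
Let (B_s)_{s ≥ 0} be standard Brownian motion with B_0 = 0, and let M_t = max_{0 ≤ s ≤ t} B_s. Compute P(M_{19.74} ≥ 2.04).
P(M_{19.74} ≥ 2.04) = 2·P(B_{19.74} ≥ 2.04) = 2(1 − Φ(2.04/√19.74)) ≈ 0.6461

By the reflection principle for Brownian motion, P(M_t ≥ a) = 2 · P(B_t ≥ a) for a ≥ 0. Since B_t ~ N(0, t), P(B_t ≥ 2.04) = 1 − Φ(2.04/√t) = 1 − Φ(2.04/√19.74) = 1 − Φ(0.4592). So
  P(M_{19.74} ≥ 2.04) = 2(1 − Φ(0.4592)) ≈ 0.6461.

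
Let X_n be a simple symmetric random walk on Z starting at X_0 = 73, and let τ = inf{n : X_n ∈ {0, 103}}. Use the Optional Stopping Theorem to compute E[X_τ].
E[X_τ] = 73

X_n is a martingale and τ is a bounded-mean stopping time (indeed τ is finite a.s. with bounded expectation since the walk is in a bounded region). By the OST, E[X_τ] = E[X_0] = 73. Equivalently: E[X_τ] = 103 · P(hit 103 first) + 0 · P(hit 0 first) = 103 · (73/103) = 73.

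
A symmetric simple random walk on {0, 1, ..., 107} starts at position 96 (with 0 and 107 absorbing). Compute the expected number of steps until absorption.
E[τ | X_0 = 96] = 1056

Let v_k = E[τ | X_0 = k]. Boundary: v_0 = v_107 = 0. Recurrence: v_k = 1 + (v_{k-1} + v_{k+1})/2 for 1 ≤ k ≤ 106. The particular solution to v_k − (v_{k-1} + v_{k+1})/2 = 1 is v_k = −k^2. Adding homogeneous solution A + B k and matching boundaries gives v_k = k (107 − k). Substituting k = 96: v_96 = 96 · 11 = 1056.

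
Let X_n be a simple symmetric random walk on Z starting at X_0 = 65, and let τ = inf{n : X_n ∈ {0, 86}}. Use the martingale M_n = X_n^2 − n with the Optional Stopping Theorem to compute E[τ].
E[τ] = 1365

M_n = X_n^2 − n is a martingale (since E[X_{n+1}^2 | F_n] = X_n^2 + 1). By OST (τ has finite mean in a bounded region), E[M_τ] = E[M_0] = X_0^2 − 0 = 65^2 = 4225. Also E[M_τ] = E[X_τ^2] − E[τ]. The walk exits at 0 or 86, with P(hit 86 first) = 65/86, so E[X_τ^2] = 86^2 · 65/86 + 0 = 5590. Thus E[τ] = E[X_τ^2] − E[M_τ] = 5590 − 4225 = 1365 = 65(86 − 65) = 1365.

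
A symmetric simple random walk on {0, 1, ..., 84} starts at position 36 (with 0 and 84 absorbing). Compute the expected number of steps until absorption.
E[τ | X_0 = 36] = 1728

Let v_k = E[τ | X_0 = k]. Boundary: v_0 = v_84 = 0. Recurrence: v_k = 1 + (v_{k-1} + v_{k+1})/2 for 1 ≤ k ≤ 83. The particular solution to v_k − (v_{k-1} + v_{k+1})/2 = 1 is v_k = −k^2. Adding homogeneous solution A + B k and matching boundaries gives v_k = k (84 − k). Substituting k = 36: v_36 = 36 · 48 = 1728.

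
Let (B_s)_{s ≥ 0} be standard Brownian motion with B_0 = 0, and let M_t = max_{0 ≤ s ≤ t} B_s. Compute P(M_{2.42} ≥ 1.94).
P(M_{2.42} ≥ 1.94) = 2·P(B_{2.42} ≥ 1.94) = 2(1 − Φ(1.94/√2.42)) ≈ 0.2124

By the reflection principle for Brownian motion, P(M_t ≥ a) = 2 · P(B_t ≥ a) for a ≥ 0. Since B_t ~ N(0, t), P(B_t ≥ 1.94) = 1 − Φ(1.94/√t) = 1 − Φ(1.94/√2.42) = 1 − Φ(1.2471). So
  P(M_{2.42} ≥ 1.94) = 2(1 − Φ(1.2471)) ≈ 0.2124.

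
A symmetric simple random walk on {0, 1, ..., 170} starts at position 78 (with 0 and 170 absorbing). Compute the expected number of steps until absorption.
E[τ | X_0 = 78] = 7176

Let v_k = E[τ | X_0 = k]. Boundary: v_0 = v_170 = 0. Recurrence: v_k = 1 + (v_{k-1} + v_{k+1})/2 for 1 ≤ k ≤ 169. The particular solution to v_k − (v_{k-1} + v_{k+1})/2 = 1 is v_k = −k^2. Adding homogeneous solution A + B k and matching boundaries gives v_k = k (170 − k). Substituting k = 78: v_78 = 78 · 92 = 7176.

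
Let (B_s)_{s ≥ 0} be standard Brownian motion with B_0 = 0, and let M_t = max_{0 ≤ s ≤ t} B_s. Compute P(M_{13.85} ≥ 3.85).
P(M_{13.85} ≥ 3.85) = 2·P(B_{13.85} ≥ 3.85) = 2(1 − Φ(3.85/√13.85)) ≈ 0.3009

By the reflection principle for Brownian motion, P(M_t ≥ a) = 2 · P(B_t ≥ a) for a ≥ 0. Since B_t ~ N(0, t), P(B_t ≥ 3.85) = 1 − Φ(3.85/√t) = 1 − Φ(3.85/√13.85) = 1 − Φ(1.0345). So
  P(M_{13.85} ≥ 3.85) = 2(1 − Φ(1.0345)) ≈ 0.3009.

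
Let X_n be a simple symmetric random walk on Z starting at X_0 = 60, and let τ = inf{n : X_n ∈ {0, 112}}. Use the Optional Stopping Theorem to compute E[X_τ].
E[X_τ] = 60

X_n is a martingale and τ is a bounded-mean stopping time (indeed τ is finite a.s. with bounded expectation since the walk is in a bounded region). By the OST, E[X_τ] = E[X_0] = 60. Equivalently: E[X_τ] = 112 · P(hit 112 first) + 0 · P(hit 0 first) = 112 · (60/112) = 60.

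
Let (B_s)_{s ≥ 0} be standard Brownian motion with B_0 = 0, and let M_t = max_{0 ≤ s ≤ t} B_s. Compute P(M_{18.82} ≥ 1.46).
P(M_{18.82} ≥ 1.46) = 2·P(B_{18.82} ≥ 1.46) = 2(1 − Φ(1.46/√18.82)) ≈ 0.7365

By the reflection principle for Brownian motion, P(M_t ≥ a) = 2 · P(B_t ≥ a) for a ≥ 0. Since B_t ~ N(0, t), P(B_t ≥ 1.46) = 1 − Φ(1.46/√t) = 1 − Φ(1.46/√18.82) = 1 − Φ(0.3365). So
  P(M_{18.82} ≥ 1.46) = 2(1 − Φ(0.3365)) ≈ 0.7365.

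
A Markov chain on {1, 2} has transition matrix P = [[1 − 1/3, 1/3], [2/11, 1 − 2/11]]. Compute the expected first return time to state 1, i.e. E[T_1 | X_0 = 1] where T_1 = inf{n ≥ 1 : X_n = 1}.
E[T_1 | X_0 = 1] = 1/π_1 = 17/6

For an irreducible recurrent Markov chain with stationary distribution π, E[T_i | X_0 = i] = 1/π_i (Kac's formula). Here π_1 = (2/11)/(1/3 + 2/11) = (2/11)/(17/33) = 6/17, so E[T_1 | X_0 = 1] = 1/π_1 = (1/3 + 2/11)/(2/11) = (17/33)/(2/11) = 17/6.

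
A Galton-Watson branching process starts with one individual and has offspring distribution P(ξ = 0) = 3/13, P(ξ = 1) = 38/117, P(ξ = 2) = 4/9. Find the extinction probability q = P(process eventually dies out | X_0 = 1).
q = 27/52

The pgf is f(s) = 3/13 + 38/117·s + 4/9·s². The extinction probability q is the smallest fixed point of f in [0, 1]. Setting s = f(s):
  4/9·s² + (38/117 − 1)·s + 3/13 = 0
  4/9·s² − (3/13 + 4/9)·s + 3/13 = 0
which factors as (s − 1)·(4/9·s − 3/13) = 0, giving roots s = 1 and s = (3/13)/(4/9) = 27/52.
Mean offspring μ = 38/117 + 2·4/9 = 142/117 > 1 (supercritical), so q < 1. The extinction probability is the smaller root: q = (3/13)/(4/9) = 27/52.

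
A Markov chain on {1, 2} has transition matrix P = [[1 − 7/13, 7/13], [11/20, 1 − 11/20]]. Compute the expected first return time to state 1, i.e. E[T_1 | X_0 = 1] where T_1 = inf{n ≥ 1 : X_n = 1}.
E[T_1 | X_0 = 1] = 1/π_1 = 283/143

For an irreducible recurrent Markov chain with stationary distribution π, E[T_i | X_0 = i] = 1/π_i (Kac's formula). Here π_1 = (11/20)/(7/13 + 11/20) = (11/20)/(283/260) = 143/283, so E[T_1 | X_0 = 1] = 1/π_1 = (7/13 + 11/20)/(11/20) = (283/260)/(11/20) = 283/143.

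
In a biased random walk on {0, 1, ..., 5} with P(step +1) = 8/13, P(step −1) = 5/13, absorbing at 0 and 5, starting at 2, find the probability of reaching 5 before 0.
P(hit 5 before 0) = (1 − (5/8)^2) / (1 − (5/8)^5) = 6656/9881

Let u_k denote P(reach 5 before 0 | start at k). Boundary: u_0 = 0, u_5 = 1. Recurrence: u_k = 8/13·u_{k+1} + 5/13·u_{k-1} for 1 ≤ k ≤ 4. Try u_k = A + B·r^k with r = q/p = (5/13)/(8/13) = 5/8. Substitution satisfies the recurrence; boundary conditions give:
  u_k = (1 − r^k) / (1 − r^N) = (1 − (5/8)^2) / (1 − (5/8)^5) = 6656/9881.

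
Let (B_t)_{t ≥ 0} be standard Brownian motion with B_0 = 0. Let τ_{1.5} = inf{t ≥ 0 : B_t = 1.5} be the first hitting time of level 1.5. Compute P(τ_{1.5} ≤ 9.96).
P(τ_{1.5} ≤ 9.96) = 2(1 − Φ(1.5/√9.96)) = 2(1 − Φ(0.4753)) ≈ 0.6346

By the reflection principle for standard BM, P(τ_b ≤ t) = 2 · P(B_t ≥ b). Since B_t ~ N(0, t), P(B_t ≥ 1.5) = 1 − Φ(1.5/√t) = 1 − Φ(1.5/√9.96) = 1 − Φ(0.4753) ≈ 0.31729. Doubling: P(τ_{1.5} ≤ 9.96) ≈ 2 · 0.31729 = 0.63458 ≈ 0.6346.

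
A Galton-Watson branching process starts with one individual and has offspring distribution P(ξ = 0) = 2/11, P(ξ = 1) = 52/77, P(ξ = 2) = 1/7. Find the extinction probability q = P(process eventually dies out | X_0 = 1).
q = 1

Mean offspring μ = 0·2/11 + 1·52/77 + 2·1/7 = 74/77 ≤ 1. For μ ≤ 1 with offspring not concentrated at 1, the Galton-Watson process goes extinct almost surely, so q = 1.
(Algebraic check: The pgf is f(s) = 2/11 + 52/77·s + 1/7·s². The extinction probability q is the smallest fixed point of f in [0, 1]. Setting s = f(s):
  1/7·s² + (52/77 − 1)·s + 2/11 = 0
  1/7·s² − (2/11 + 1/7)·s + 2/11 = 0
which factors as (s − 1)·(1/7·s − 2/11) = 0, giving roots s = 1 and s = (2/11)/(1/7) = 14/11. Since 14/11 ≥ 1, the smallest root in [0, 1] is s = 1.)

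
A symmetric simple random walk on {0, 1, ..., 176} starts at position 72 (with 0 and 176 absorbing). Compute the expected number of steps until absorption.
E[τ | X_0 = 72] = 7488

Let v_k = E[τ | X_0 = k]. Boundary: v_0 = v_176 = 0. Recurrence: v_k = 1 + (v_{k-1} + v_{k+1})/2 for 1 ≤ k ≤ 175. The particular solution to v_k − (v_{k-1} + v_{k+1})/2 = 1 is v_k = −k^2. Adding homogeneous solution A + B k and matching boundaries gives v_k = k (176 − k). Substituting k = 72: v_72 = 72 · 104 = 7488.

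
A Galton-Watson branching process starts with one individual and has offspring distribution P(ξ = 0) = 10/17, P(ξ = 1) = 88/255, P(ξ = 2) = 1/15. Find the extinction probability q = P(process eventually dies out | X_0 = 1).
q = 1

Mean offspring μ = 0·10/17 + 1·88/255 + 2·1/15 = 122/255 ≤ 1. For μ ≤ 1 with offspring not concentrated at 1, the Galton-Watson process goes extinct almost surely, so q = 1.
(Algebraic check: The pgf is f(s) = 10/17 + 88/255·s + 1/15·s². The extinction probability q is the smallest fixed point of f in [0, 1]. Setting s = f(s):
  1/15·s² + (88/255 − 1)·s + 10/17 = 0
  1/15·s² − (10/17 + 1/15)·s + 10/17 = 0
which factors as (s − 1)·(1/15·s − 10/17) = 0, giving roots s = 1 and s = (10/17)/(1/15) = 150/17. Since 150/17 ≥ 1, the smallest root in [0, 1] is s = 1.)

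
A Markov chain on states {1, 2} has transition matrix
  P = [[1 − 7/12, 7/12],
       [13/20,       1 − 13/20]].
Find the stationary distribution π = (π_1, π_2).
π_1 = 39/74, π_2 = 35/74

Solve πP = π with π_1 + π_2 = 1. From πP = π: π_1 · (1 − 7/12) + π_2 · 13/20 = π_1 ⇒ π_2 · 13/20 = π_1 · 7/12 ⇒ π_2/π_1 = (7/12)/(13/20) = 35/39. Together with π_1 + π_2 = 1:
  π_1 = (13/20)/(7/12 + 13/20) = (13/20)/(37/30) = 39/74,
  π_2 = (7/12)/(7/12 + 13/20) = (7/12)/(37/30) = 35/74.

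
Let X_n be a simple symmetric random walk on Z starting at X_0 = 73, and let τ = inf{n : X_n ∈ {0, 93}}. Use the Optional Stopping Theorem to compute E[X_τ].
E[X_τ] = 73

X_n is a martingale and τ is a bounded-mean stopping time (indeed τ is finite a.s. with bounded expectation since the walk is in a bounded region). By the OST, E[X_τ] = E[X_0] = 73. Equivalently: E[X_τ] = 93 · P(hit 93 first) + 0 · P(hit 0 first) = 93 · (73/93) = 73.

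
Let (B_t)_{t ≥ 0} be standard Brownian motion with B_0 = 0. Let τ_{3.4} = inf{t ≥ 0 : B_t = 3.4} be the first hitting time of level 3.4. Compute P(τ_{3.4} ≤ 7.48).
P(τ_{3.4} ≤ 7.48) = 2(1 − Φ(3.4/√7.48)) = 2(1 − Φ(1.2432)) ≈ 0.2138

By the reflection principle for standard BM, P(τ_b ≤ t) = 2 · P(B_t ≥ b). Since B_t ~ N(0, t), P(B_t ≥ 3.4) = 1 − Φ(3.4/√t) = 1 − Φ(3.4/√7.48) = 1 − Φ(1.2432) ≈ 0.10690. Doubling: P(τ_{3.4} ≤ 7.48) ≈ 2 · 0.10690 = 0.21380 ≈ 0.2138.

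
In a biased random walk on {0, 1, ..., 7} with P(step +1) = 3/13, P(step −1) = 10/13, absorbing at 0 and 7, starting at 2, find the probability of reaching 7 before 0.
P(hit 7 before 0) = (1 − (10/3)^2) / (1 − (10/3)^7) = 3159/1428259

Let u_k denote P(reach 7 before 0 | start at k). Boundary: u_0 = 0, u_7 = 1. Recurrence: u_k = 3/13·u_{k+1} + 10/13·u_{k-1} for 1 ≤ k ≤ 6. Try u_k = A + B·r^k with r = q/p = (10/13)/(3/13) = 10/3. Substitution satisfies the recurrence; boundary conditions give:
  u_k = (1 − r^k) / (1 − r^N) = (1 − (10/3)^2) / (1 − (10/3)^7) = 3159/1428259.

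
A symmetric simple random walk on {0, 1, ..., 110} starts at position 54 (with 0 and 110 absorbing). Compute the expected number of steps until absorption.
E[τ | X_0 = 54] = 3024

Let v_k = E[τ | X_0 = k]. Boundary: v_0 = v_110 = 0. Recurrence: v_k = 1 + (v_{k-1} + v_{k+1})/2 for 1 ≤ k ≤ 109. The particular solution to v_k − (v_{k-1} + v_{k+1})/2 = 1 is v_k = −k^2. Adding homogeneous solution A + B k and matching boundaries gives v_k = k (110 − k). Substituting k = 54: v_54 = 54 · 56 = 3024.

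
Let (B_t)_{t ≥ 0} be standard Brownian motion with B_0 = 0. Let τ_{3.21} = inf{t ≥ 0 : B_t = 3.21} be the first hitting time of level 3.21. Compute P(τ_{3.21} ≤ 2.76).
P(τ_{3.21} ≤ 2.76) = 2(1 − Φ(3.21/√2.76)) = 2(1 − Φ(1.9322)) ≈ 0.0533

By the reflection principle for standard BM, P(τ_b ≤ t) = 2 · P(B_t ≥ b). Since B_t ~ N(0, t), P(B_t ≥ 3.21) = 1 − Φ(3.21/√t) = 1 − Φ(3.21/√2.76) = 1 − Φ(1.9322) ≈ 0.02667. Doubling: P(τ_{3.21} ≤ 2.76) ≈ 2 · 0.02667 = 0.05334 ≈ 0.0533.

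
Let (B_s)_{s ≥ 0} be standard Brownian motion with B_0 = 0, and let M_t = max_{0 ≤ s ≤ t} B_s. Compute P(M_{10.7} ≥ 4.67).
P(M_{10.7} ≥ 4.67) = 2·P(B_{10.7} ≥ 4.67) = 2(1 − Φ(4.67/√10.7)) ≈ 0.1534

By the reflection principle for Brownian motion, P(M_t ≥ a) = 2 · P(B_t ≥ a) for a ≥ 0. Since B_t ~ N(0, t), P(B_t ≥ 4.67) = 1 − Φ(4.67/√t) = 1 − Φ(4.67/√10.7) = 1 − Φ(1.4277). So
  P(M_{10.7} ≥ 4.67) = 2(1 − Φ(1.4277)) ≈ 0.1534.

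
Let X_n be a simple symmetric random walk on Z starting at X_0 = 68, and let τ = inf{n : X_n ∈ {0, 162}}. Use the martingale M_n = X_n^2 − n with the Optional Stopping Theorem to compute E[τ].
E[τ] = 6392

M_n = X_n^2 − n is a martingale (since E[X_{n+1}^2 | F_n] = X_n^2 + 1). By OST (τ has finite mean in a bounded region), E[M_τ] = E[M_0] = X_0^2 − 0 = 68^2 = 4624. Also E[M_τ] = E[X_τ^2] − E[τ]. The walk exits at 0 or 162, with P(hit 162 first) = 68/162, so E[X_τ^2] = 162^2 · 68/162 + 0 = 11016. Thus E[τ] = E[X_τ^2] − E[M_τ] = 11016 − 4624 = 6392 = 68(162 − 68) = 6392.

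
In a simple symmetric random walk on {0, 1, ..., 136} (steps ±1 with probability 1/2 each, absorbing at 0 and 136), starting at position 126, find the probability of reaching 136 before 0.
P(hit 136 before 0) = 126/136 = 63/68

Let u_k = P(hit 136 before 0 | start at k). Then u_0 = 0, u_136 = 1, and u_k = u_{k-1}/2 + u_{k+1}/2 for 1 ≤ k ≤ 135. This harmonic recurrence is solved by u_k = k/136, giving u_126 = 126/136 = 63/68.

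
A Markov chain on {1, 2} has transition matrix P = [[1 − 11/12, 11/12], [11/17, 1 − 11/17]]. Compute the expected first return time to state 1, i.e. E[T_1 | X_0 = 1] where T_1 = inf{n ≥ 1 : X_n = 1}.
E[T_1 | X_0 = 1] = 1/π_1 = 29/12

For an irreducible recurrent Markov chain with stationary distribution π, E[T_i | X_0 = i] = 1/π_i (Kac's formula). Here π_1 = (11/17)/(11/12 + 11/17) = (11/17)/(319/204) = 12/29, so E[T_1 | X_0 = 1] = 1/π_1 = (11/12 + 11/17)/(11/17) = (319/204)/(11/17) = 29/12.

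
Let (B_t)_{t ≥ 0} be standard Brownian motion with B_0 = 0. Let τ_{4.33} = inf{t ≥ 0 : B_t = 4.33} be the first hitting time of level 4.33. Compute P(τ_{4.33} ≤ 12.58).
P(τ_{4.33} ≤ 12.58) = 2(1 − Φ(4.33/√12.58)) = 2(1 − Φ(1.2208)) ≈ 0.2222

By the reflection principle for standard BM, P(τ_b ≤ t) = 2 · P(B_t ≥ b). Since B_t ~ N(0, t), P(B_t ≥ 4.33) = 1 − Φ(4.33/√t) = 1 − Φ(4.33/√12.58) = 1 − Φ(1.2208) ≈ 0.11108. Doubling: P(τ_{4.33} ≤ 12.58) ≈ 2 · 0.11108 = 0.22216 ≈ 0.2222.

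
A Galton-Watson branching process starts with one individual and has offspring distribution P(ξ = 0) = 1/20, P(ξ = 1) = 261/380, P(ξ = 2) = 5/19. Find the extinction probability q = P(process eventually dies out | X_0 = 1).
q = 19/100

The pgf is f(s) = 1/20 + 261/380·s + 5/19·s². The extinction probability q is the smallest fixed point of f in [0, 1]. Setting s = f(s):
  5/19·s² + (261/380 − 1)·s + 1/20 = 0
  5/19·s² − (1/20 + 5/19)·s + 1/20 = 0
which factors as (s − 1)·(5/19·s − 1/20) = 0, giving roots s = 1 and s = (1/20)/(5/19) = 19/100.
Mean offspring μ = 261/380 + 2·5/19 = 461/380 > 1 (supercritical), so q < 1. The extinction probability is the smaller root: q = (1/20)/(5/19) = 19/100.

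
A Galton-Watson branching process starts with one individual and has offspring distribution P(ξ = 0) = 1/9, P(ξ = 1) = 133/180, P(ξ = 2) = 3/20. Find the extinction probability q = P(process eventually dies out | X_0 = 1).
q = 20/27

The pgf is f(s) = 1/9 + 133/180·s + 3/20·s². The extinction probability q is the smallest fixed point of f in [0, 1]. Setting s = f(s):
  3/20·s² + (133/180 − 1)·s + 1/9 = 0
  3/20·s² − (1/9 + 3/20)·s + 1/9 = 0
which factors as (s − 1)·(3/20·s − 1/9) = 0, giving roots s = 1 and s = (1/9)/(3/20) = 20/27.
Mean offspring μ = 133/180 + 2·3/20 = 187/180 > 1 (supercritical), so q < 1. The extinction probability is the smaller root: q = (1/9)/(3/20) = 20/27.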